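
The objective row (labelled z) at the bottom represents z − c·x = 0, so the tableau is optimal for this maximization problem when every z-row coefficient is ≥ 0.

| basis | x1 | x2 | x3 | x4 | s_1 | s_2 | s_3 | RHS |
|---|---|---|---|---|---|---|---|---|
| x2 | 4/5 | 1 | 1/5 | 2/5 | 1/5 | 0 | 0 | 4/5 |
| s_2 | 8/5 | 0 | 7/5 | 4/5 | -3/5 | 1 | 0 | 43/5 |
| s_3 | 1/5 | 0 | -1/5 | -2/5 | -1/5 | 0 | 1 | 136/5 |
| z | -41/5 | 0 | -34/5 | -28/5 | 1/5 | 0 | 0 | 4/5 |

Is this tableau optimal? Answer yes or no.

The z-row has a negative entry -41/5 in column x1, so it is not optimal.

no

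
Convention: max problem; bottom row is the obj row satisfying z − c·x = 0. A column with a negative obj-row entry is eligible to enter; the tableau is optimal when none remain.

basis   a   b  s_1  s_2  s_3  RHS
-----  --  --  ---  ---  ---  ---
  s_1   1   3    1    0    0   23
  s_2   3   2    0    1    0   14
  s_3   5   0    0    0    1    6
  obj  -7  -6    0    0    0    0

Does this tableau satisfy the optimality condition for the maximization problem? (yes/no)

no

The obj-row has a negative entry -7 in column a, so it is not optimal.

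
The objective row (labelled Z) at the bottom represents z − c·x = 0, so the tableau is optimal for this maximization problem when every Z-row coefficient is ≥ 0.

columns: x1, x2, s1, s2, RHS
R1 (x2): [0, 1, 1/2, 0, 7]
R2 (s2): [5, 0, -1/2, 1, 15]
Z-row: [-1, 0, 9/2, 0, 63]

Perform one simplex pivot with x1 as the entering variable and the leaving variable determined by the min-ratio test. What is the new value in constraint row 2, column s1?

-1/10

Ratio test on column x1 — row 1: entry 0 ≤ 0; row 2: 15/5 = 3. Minimum is 3 at row 2 (s2 leaves); pivot element 5.
Divide row 2 by 5; eliminate column x1 from the other rows.
In the new row 2, the s1 entry is the old entry divided by the pivot: (-1/2)/5 = -1/10.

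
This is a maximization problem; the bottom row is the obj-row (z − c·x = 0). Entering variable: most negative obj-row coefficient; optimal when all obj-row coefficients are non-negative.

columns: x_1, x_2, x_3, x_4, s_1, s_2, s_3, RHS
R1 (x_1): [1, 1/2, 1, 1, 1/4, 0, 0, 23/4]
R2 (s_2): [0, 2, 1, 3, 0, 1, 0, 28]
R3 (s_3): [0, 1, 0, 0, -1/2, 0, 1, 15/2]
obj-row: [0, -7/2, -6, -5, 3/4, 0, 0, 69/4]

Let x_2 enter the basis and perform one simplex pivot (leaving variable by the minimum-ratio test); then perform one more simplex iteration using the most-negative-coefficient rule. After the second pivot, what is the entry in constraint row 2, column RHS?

Ratio test on column x_2 — row 1: (23/4)/(1/2) = 23/2; row 2: 28/2 = 14; row 3: (15/2)/1 = 15/2. Minimum is 15/2 at row 3 (s_3 leaves); pivot element 1.
Divide row 3 by 1; eliminate column x_2 from the other rows.
Second iteration: most negative obj-row entry is -6 in column x_3, so x_3 enters.
Ratio test on column x_3 — row 1: 2/1 = 2; row 2: 13/1 = 13; row 3: entry 0 ≤ 0. Minimum is 2 at row 1 (x_1 leaves); pivot element 1.
Divide row 1 by 1; eliminate column x_3 from the other rows.
After both pivots, the entry at constraint row 2, column RHS is 11.

11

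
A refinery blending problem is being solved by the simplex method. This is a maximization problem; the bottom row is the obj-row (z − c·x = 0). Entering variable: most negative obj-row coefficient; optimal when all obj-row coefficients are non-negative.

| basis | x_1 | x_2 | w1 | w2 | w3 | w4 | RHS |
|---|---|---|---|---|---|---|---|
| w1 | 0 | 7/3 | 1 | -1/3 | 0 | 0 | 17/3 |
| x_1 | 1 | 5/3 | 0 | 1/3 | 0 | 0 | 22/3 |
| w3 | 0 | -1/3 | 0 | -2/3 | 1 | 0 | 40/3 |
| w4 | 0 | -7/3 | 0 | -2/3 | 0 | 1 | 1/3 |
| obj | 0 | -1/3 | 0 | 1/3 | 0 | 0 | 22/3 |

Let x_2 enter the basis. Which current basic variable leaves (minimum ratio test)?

Column x_2 entries and ratios — w1: (17/3)/(7/3) = 17/7; x_1: (22/3)/(5/3) = 22/5; w3: -1/3 ≤ 0, skip; w4: -7/3 ≤ 0, skip.
Smallest ratio is 17/7 in the row of w1, so w1 leaves.

w1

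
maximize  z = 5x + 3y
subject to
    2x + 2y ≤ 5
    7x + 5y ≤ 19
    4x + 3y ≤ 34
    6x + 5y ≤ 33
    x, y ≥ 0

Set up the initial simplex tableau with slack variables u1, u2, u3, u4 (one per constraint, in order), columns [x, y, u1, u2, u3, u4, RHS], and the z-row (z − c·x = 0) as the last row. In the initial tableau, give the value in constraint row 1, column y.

Constraint 1 has coefficient 2 on y.

2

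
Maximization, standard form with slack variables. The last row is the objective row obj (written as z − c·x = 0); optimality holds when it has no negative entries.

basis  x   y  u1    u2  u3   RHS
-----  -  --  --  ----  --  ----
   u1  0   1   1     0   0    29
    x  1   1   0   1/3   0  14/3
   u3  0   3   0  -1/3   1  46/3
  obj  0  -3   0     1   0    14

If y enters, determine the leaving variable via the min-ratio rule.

x

Column y entries and ratios — u1: 29/1 = 29; x: (14/3)/1 = 14/3; u3: (46/3)/3 = 46/9.
Smallest ratio is 14/3 in the row of x, so x leaves.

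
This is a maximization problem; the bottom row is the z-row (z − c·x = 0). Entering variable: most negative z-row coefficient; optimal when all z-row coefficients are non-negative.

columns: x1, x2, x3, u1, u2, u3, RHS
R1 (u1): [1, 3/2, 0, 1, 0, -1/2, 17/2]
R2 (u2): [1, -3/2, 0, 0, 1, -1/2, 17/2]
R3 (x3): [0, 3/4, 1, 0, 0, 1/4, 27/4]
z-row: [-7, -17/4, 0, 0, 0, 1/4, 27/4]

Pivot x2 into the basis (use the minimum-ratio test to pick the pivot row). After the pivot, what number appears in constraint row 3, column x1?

-1/2

Ratio test on column x2 — row 1: (17/2)/(3/2) = 17/3; row 2: entry -3/2 ≤ 0; row 3: (27/4)/(3/4) = 9. Minimum is 17/3 at row 1 (u1 leaves); pivot element 3/2.
Divide row 1 by 3/2; eliminate column x2 from the other rows.
Row 3 update in column x1: 0 − (3/4)·(2/3) = -1/2.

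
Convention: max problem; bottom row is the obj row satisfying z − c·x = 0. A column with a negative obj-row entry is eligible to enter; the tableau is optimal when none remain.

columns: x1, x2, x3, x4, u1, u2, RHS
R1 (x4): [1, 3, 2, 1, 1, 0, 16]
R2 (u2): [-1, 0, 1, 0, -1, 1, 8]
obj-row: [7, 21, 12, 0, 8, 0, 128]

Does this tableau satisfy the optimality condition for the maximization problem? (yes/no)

Every obj-row coefficient is ≥ 0, so the tableau is optimal.

yes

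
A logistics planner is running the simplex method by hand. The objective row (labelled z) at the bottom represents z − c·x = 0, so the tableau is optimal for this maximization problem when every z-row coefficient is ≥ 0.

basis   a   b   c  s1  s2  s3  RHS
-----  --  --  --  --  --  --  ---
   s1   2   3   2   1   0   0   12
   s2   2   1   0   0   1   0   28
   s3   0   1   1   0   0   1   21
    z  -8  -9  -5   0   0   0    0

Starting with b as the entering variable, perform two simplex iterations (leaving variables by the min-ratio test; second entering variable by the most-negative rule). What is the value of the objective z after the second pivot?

48

Ratio test on column b — row 1: 12/3 = 4; row 2: 28/1 = 28; row 3: 21/1 = 21. Minimum is 4 at row 1 (s1 leaves); pivot element 3.
Pivot on row 1; the z-row RHS becomes 0 − (-9)·4 = 36.
Next entering variable (most negative z-row entry -2): a.
Ratio test on column a — row 1: 4/(2/3) = 6; row 2: 24/(4/3) = 18; row 3: entry -2/3 ≤ 0. Minimum is 6 at row 1 (b leaves); pivot element 2/3.
After the second pivot the z-row RHS is 36 − (-2)·6 = 48.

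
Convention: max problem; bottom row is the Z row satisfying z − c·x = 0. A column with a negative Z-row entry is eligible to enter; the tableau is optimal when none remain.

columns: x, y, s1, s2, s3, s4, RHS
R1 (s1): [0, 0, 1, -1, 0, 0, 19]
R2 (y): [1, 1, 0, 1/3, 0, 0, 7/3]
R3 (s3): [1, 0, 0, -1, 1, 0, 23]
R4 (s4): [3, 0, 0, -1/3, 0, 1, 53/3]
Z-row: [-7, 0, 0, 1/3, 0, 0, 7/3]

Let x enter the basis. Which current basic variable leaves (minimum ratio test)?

y

Column x entries and ratios — s1: 0 ≤ 0, skip; y: (7/3)/1 = 7/3; s3: 23/1 = 23; s4: (53/3)/3 = 53/9.
Smallest ratio is 7/3 in the row of y, so y leaves.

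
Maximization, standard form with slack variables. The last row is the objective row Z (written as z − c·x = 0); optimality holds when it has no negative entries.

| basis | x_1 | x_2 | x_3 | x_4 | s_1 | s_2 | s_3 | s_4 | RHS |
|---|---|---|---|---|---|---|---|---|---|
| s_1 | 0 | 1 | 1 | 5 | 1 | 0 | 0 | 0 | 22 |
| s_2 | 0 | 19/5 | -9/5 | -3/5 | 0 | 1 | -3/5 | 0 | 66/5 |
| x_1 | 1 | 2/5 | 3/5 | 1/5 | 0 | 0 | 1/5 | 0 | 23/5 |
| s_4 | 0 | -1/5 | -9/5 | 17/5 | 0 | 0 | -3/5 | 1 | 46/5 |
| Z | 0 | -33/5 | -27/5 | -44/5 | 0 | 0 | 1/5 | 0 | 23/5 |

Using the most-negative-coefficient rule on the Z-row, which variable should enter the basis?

Negative Z-row entries: x_2: -33/5, x_3: -27/5, x_4: -44/5.
The most negative is -44/5 in column x_4, so x_4 enters.

x_4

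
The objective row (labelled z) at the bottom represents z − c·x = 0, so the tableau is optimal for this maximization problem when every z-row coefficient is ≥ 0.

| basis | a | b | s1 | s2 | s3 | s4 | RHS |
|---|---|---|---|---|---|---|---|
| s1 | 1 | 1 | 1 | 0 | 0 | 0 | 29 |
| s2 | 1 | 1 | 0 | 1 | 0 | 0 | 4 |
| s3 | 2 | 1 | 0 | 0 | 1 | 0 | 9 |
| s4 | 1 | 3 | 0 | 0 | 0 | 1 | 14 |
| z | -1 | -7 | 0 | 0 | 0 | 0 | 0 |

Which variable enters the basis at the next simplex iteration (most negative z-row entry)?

b

Negative z-row entries: a: -1, b: -7.
The most negative is -7 in column b, so b enters.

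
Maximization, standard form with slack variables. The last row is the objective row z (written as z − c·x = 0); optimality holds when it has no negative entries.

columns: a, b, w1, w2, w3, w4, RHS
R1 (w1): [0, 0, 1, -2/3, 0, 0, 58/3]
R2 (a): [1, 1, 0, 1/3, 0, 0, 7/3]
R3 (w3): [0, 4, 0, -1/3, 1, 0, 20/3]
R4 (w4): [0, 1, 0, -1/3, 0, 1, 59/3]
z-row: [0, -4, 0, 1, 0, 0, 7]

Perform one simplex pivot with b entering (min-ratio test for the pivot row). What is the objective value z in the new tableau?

Ratio test on column b — row 1: entry 0 ≤ 0; row 2: (7/3)/1 = 7/3; row 3: (20/3)/4 = 5/3; row 4: (59/3)/1 = 59/3. Minimum is 5/3 at row 3 (w3 leaves); pivot element 4.
Pivot on row 3; the z-row RHS becomes 7 − (-4)·(5/3) = 41/3.

41/3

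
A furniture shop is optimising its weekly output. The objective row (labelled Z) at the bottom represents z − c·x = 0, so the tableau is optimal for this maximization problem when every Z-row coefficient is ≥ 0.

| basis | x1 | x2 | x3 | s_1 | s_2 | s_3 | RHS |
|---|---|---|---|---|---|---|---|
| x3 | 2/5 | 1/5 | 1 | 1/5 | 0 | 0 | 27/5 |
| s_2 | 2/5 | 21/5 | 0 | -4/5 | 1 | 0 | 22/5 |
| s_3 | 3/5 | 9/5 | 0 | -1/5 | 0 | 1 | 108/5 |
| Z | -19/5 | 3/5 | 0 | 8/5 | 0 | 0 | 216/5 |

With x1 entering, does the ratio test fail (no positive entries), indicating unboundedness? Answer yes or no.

no

Column x1 has positive entries in row(s) 1, 2, 3, so the ratio test bounds it — not unbounded.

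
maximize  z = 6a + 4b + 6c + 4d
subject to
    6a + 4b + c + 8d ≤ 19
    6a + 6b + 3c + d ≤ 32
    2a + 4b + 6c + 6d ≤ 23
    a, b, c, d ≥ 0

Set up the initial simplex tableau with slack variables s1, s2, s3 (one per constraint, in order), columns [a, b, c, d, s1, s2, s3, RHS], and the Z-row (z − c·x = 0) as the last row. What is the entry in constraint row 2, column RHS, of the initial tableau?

32

The RHS of constraint 2 is b_2 = 32.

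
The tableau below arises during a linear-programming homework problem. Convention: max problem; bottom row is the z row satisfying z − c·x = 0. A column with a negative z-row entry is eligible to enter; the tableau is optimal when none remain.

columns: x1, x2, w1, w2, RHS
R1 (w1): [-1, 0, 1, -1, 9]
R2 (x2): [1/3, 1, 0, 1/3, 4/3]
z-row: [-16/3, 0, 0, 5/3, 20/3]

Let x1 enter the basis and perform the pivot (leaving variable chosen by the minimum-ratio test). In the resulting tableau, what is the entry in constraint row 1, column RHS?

13

Ratio test on column x1 — row 1: entry -1 ≤ 0; row 2: (4/3)/(1/3) = 4. Minimum is 4 at row 2 (x2 leaves); pivot element 1/3.
Divide row 2 by 1/3; eliminate column x1 from the other rows.
Row 1 update in column RHS: 9 − (-1)·4 = 13.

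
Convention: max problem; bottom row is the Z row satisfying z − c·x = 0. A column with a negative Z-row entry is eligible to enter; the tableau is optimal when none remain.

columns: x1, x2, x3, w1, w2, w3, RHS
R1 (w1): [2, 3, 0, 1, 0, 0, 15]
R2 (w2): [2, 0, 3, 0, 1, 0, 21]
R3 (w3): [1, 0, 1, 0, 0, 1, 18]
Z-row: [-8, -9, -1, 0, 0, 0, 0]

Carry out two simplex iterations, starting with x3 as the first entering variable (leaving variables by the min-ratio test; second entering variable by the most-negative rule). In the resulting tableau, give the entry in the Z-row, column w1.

Ratio test on column x3 — row 1: entry 0 ≤ 0; row 2: 21/3 = 7; row 3: 18/1 = 18. Minimum is 7 at row 2 (w2 leaves); pivot element 3.
Divide row 2 by 3; eliminate column x3 from the other rows.
Second iteration: most negative Z-row entry is -9 in column x2, so x2 enters.
Ratio test on column x2 — row 1: 15/3 = 5; row 2: entry 0 ≤ 0; row 3: entry 0 ≤ 0. Minimum is 5 at row 1 (w1 leaves); pivot element 3.
Divide row 1 by 3; eliminate column x2 from the other rows.
After both pivots, the entry at the Z-row, column w1 is 3.

3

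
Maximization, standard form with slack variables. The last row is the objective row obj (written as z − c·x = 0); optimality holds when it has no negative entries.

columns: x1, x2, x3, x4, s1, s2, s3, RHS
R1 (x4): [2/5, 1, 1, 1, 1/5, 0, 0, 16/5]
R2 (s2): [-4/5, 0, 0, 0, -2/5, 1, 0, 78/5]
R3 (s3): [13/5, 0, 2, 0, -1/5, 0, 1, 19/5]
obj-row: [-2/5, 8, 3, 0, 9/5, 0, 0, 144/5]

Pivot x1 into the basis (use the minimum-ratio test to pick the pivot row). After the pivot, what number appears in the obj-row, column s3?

Ratio test on column x1 — row 1: (16/5)/(2/5) = 8; row 2: entry -4/5 ≤ 0; row 3: (19/5)/(13/5) = 19/13. Minimum is 19/13 at row 3 (s3 leaves); pivot element 13/5.
Divide row 3 by 13/5; eliminate column x1 from the other rows.
obj-row update in column s3: 0 − (-2/5)·(5/13) = 2/13.

2/13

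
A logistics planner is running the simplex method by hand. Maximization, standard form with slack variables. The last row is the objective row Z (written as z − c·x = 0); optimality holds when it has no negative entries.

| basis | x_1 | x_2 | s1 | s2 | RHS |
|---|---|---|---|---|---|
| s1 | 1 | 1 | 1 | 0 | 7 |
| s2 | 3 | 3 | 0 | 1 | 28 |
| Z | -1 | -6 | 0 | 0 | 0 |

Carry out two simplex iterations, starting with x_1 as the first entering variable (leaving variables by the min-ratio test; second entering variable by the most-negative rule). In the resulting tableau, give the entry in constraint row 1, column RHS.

7

Ratio test on column x_1 — row 1: 7/1 = 7; row 2: 28/3 = 28/3. Minimum is 7 at row 1 (s1 leaves); pivot element 1.
Divide row 1 by 1; eliminate column x_1 from the other rows.
Second iteration: most negative Z-row entry is -5 in column x_2, so x_2 enters.
Ratio test on column x_2 — row 1: 7/1 = 7; row 2: entry 0 ≤ 0. Minimum is 7 at row 1 (x_1 leaves); pivot element 1.
Divide row 1 by 1; eliminate column x_2 from the other rows.
After both pivots, the entry at constraint row 1, column RHS is 7.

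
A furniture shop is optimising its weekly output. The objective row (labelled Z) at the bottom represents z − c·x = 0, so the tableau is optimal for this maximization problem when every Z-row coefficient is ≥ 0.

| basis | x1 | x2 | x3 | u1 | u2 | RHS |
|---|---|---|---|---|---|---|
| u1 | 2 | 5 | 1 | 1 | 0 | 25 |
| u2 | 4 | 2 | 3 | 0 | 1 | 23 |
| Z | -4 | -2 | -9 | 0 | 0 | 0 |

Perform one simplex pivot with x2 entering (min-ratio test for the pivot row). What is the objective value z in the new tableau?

10

Ratio test on column x2 — row 1: 25/5 = 5; row 2: 23/2 = 23/2. Minimum is 5 at row 1 (u1 leaves); pivot element 5.
Pivot on row 1; the Z-row RHS becomes 0 − (-2)·5 = 10.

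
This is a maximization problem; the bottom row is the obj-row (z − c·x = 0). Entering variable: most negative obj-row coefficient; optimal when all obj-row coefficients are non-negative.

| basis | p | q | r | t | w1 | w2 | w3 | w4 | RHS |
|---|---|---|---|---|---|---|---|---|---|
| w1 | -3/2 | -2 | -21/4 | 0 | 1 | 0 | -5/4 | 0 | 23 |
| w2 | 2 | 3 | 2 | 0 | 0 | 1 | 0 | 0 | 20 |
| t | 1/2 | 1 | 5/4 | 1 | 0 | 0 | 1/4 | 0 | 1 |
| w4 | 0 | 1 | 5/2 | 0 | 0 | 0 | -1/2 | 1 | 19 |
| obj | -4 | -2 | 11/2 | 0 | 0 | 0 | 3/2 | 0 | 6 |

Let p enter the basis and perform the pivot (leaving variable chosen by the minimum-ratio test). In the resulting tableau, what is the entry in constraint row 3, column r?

Ratio test on column p — row 1: entry -3/2 ≤ 0; row 2: 20/2 = 10; row 3: 1/(1/2) = 2; row 4: entry 0 ≤ 0. Minimum is 2 at row 3 (t leaves); pivot element 1/2.
Divide row 3 by 1/2; eliminate column p from the other rows.
In the new row 3, the r entry is the old entry divided by the pivot: (5/4)/(1/2) = 5/2.

5/2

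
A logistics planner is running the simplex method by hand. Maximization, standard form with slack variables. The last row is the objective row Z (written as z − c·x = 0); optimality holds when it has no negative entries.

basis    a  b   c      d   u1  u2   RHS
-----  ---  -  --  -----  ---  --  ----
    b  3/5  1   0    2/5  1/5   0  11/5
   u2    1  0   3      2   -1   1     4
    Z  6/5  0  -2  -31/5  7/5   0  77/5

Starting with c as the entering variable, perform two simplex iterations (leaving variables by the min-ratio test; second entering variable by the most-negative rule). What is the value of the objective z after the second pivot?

139/5

Ratio test on column c — row 1: entry 0 ≤ 0; row 2: 4/3 = 4/3. Minimum is 4/3 at row 2 (u2 leaves); pivot element 3.
Pivot on row 2; the Z-row RHS becomes 77/5 − (-2)·(4/3) = 271/15.
Next entering variable (most negative Z-row entry -73/15): d.
Ratio test on column d — row 1: (11/5)/(2/5) = 11/2; row 2: (4/3)/(2/3) = 2. Minimum is 2 at row 2 (c leaves); pivot element 2/3.
After the second pivot the Z-row RHS is 271/15 − (-73/15)·2 = 139/5.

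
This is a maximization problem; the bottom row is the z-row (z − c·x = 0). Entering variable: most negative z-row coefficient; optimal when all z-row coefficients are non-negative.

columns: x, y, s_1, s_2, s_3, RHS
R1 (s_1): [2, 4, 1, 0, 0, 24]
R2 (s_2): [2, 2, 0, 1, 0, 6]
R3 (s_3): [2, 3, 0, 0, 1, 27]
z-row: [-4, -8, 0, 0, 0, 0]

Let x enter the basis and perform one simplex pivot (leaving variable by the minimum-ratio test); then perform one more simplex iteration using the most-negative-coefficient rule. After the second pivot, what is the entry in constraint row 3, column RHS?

18

Ratio test on column x — row 1: 24/2 = 12; row 2: 6/2 = 3; row 3: 27/2 = 27/2. Minimum is 3 at row 2 (s_2 leaves); pivot element 2.
Divide row 2 by 2; eliminate column x from the other rows.
Second iteration: most negative z-row entry is -4 in column y, so y enters.
Ratio test on column y — row 1: 18/2 = 9; row 2: 3/1 = 3; row 3: 21/1 = 21. Minimum is 3 at row 2 (x leaves); pivot element 1.
Divide row 2 by 1; eliminate column y from the other rows.
After both pivots, the entry at constraint row 3, column RHS is 18.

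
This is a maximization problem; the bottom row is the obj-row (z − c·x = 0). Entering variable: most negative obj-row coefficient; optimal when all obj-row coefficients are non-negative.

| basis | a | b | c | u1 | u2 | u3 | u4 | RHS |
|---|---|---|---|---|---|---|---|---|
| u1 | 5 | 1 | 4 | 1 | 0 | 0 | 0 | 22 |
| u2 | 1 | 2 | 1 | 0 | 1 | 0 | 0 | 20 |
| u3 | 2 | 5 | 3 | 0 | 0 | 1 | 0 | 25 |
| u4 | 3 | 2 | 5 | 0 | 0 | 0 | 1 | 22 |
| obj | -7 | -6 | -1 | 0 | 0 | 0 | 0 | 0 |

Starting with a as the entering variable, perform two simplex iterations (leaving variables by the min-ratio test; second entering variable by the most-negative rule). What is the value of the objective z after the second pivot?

Ratio test on column a — row 1: 22/5 = 22/5; row 2: 20/1 = 20; row 3: 25/2 = 25/2; row 4: 22/3 = 22/3. Minimum is 22/5 at row 1 (u1 leaves); pivot element 5.
Pivot on row 1; the obj-row RHS becomes 0 − (-7)·(22/5) = 154/5.
Next entering variable (most negative obj-row entry -23/5): b.
Ratio test on column b — row 1: (22/5)/(1/5) = 22; row 2: (78/5)/(9/5) = 26/3; row 3: (81/5)/(23/5) = 81/23; row 4: (44/5)/(7/5) = 44/7. Minimum is 81/23 at row 3 (u3 leaves); pivot element 23/5.
After the second pivot the obj-row RHS is 154/5 − (-23/5)·(81/23) = 47.

47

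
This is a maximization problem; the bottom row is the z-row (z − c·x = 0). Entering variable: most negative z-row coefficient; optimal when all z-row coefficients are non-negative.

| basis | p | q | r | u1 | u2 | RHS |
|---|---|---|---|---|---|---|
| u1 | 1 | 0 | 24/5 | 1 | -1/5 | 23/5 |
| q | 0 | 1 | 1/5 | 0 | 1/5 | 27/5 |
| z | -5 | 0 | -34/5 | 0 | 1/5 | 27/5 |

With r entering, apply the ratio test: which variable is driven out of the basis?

u1

Column r entries and ratios — u1: (23/5)/(24/5) = 23/24; q: (27/5)/(1/5) = 27.
Smallest ratio is 23/24 in the row of u1, so u1 leaves.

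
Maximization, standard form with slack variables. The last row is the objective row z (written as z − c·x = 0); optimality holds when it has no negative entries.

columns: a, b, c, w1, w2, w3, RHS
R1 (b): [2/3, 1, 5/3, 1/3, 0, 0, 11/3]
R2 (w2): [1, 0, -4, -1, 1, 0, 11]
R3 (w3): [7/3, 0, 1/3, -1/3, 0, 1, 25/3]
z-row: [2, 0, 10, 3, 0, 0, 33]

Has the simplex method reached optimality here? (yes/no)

Every z-row coefficient is ≥ 0, so the tableau is optimal.

yes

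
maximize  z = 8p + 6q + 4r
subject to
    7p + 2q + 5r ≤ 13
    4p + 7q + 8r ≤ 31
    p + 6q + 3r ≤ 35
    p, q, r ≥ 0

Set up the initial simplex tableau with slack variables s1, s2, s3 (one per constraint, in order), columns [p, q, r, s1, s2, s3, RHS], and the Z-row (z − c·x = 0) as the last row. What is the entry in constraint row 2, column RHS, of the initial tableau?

31

The RHS of constraint 2 is b_2 = 31.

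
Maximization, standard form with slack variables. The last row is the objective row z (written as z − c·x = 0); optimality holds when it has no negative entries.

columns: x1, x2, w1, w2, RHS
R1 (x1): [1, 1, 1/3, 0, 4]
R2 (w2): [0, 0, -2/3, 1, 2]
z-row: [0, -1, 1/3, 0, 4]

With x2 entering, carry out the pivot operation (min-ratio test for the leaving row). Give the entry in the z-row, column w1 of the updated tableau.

Ratio test on column x2 — row 1: 4/1 = 4; row 2: entry 0 ≤ 0. Minimum is 4 at row 1 (x1 leaves); pivot element 1.
Divide row 1 by 1; eliminate column x2 from the other rows.
z-row update in column w1: 1/3 − (-1)·(1/3) = 2/3.

2/3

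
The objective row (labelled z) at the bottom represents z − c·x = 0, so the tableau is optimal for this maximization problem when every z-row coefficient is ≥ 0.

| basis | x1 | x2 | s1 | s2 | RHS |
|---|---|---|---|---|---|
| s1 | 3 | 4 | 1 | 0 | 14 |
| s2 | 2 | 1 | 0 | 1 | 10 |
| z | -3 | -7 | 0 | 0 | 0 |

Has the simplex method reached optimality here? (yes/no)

no

The z-row has a negative entry -7 in column x2, so it is not optimal.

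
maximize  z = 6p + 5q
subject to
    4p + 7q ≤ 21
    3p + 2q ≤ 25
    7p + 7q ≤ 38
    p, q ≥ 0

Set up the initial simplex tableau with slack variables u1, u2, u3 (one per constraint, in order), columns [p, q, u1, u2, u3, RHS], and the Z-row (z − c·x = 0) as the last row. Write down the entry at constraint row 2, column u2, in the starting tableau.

Slack u2 belongs to constraint 2; its column is the unit vector e_2, so the entry in row 2 is 1.

1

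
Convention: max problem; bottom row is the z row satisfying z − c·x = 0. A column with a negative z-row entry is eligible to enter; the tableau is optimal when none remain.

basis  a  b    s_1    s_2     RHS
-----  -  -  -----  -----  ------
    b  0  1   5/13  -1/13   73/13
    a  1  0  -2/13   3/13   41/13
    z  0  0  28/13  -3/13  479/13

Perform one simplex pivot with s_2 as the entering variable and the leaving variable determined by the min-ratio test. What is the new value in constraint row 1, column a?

Ratio test on column s_2 — row 1: entry -1/13 ≤ 0; row 2: (41/13)/(3/13) = 41/3. Minimum is 41/3 at row 2 (a leaves); pivot element 3/13.
Divide row 2 by 3/13; eliminate column s_2 from the other rows.
Row 1 update in column a: 0 − (-1/13)·(13/3) = 1/3.

1/3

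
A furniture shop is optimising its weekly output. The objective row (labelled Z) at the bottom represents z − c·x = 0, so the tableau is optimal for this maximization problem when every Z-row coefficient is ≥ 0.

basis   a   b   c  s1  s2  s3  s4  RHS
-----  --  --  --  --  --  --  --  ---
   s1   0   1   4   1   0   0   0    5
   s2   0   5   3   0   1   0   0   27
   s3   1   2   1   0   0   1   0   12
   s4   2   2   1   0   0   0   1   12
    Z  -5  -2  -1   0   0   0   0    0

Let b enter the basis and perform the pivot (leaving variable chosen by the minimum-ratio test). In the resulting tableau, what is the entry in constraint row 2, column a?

Ratio test on column b — row 1: 5/1 = 5; row 2: 27/5 = 27/5; row 3: 12/2 = 6; row 4: 12/2 = 6. Minimum is 5 at row 1 (s1 leaves); pivot element 1.
Divide row 1 by 1; eliminate column b from the other rows.
Row 2 update in column a: 0 − 5·0 = 0.

0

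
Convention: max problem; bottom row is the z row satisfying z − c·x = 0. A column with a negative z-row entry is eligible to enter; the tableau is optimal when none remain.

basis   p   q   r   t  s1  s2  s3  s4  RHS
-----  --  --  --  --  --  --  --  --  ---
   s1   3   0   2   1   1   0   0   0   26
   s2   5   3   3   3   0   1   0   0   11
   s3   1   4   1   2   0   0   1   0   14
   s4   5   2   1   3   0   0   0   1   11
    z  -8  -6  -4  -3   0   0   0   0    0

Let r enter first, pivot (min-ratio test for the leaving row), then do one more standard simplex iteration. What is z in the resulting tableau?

Ratio test on column r — row 1: 26/2 = 13; row 2: 11/3 = 11/3; row 3: 14/1 = 14; row 4: 11/1 = 11. Minimum is 11/3 at row 2 (s2 leaves); pivot element 3.
Pivot on row 2; the z-row RHS becomes 0 − (-4)·(11/3) = 44/3.
Next entering variable (most negative z-row entry -2): q.
Ratio test on column q — row 1: entry -2 ≤ 0; row 2: (11/3)/1 = 11/3; row 3: (31/3)/3 = 31/9; row 4: (22/3)/1 = 22/3. Minimum is 31/9 at row 3 (s3 leaves); pivot element 3.
After the second pivot the z-row RHS is 44/3 − (-2)·(31/9) = 194/9.

194/9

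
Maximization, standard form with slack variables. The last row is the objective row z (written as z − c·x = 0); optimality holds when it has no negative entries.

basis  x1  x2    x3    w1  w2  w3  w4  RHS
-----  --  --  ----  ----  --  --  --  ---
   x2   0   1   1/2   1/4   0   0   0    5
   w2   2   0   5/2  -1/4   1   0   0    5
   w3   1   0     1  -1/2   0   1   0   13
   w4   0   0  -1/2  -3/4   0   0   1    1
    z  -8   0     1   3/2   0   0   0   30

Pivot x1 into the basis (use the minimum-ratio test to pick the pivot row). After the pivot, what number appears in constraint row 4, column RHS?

Ratio test on column x1 — row 1: entry 0 ≤ 0; row 2: 5/2 = 5/2; row 3: 13/1 = 13; row 4: entry 0 ≤ 0. Minimum is 5/2 at row 2 (w2 leaves); pivot element 2.
Divide row 2 by 2; eliminate column x1 from the other rows.
Row 4 update in column RHS: 1 − 0·(5/2) = 1.

1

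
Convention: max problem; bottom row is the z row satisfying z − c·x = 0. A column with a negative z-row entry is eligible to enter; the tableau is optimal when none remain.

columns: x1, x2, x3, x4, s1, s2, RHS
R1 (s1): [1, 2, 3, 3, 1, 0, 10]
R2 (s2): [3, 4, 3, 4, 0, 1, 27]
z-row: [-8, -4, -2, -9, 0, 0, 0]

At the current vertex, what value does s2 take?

27

s2 is basic (row 2); its value is the RHS of that row, 27.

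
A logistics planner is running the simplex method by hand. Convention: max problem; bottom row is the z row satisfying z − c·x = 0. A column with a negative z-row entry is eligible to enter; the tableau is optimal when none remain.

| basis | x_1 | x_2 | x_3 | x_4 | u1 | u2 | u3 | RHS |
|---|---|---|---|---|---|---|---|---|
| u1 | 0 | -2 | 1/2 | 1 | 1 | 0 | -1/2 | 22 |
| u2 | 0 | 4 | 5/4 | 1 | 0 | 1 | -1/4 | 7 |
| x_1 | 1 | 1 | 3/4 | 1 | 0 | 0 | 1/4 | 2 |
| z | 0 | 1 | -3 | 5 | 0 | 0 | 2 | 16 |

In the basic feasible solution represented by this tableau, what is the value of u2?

7

u2 is basic (row 2); its value is the RHS of that row, 7.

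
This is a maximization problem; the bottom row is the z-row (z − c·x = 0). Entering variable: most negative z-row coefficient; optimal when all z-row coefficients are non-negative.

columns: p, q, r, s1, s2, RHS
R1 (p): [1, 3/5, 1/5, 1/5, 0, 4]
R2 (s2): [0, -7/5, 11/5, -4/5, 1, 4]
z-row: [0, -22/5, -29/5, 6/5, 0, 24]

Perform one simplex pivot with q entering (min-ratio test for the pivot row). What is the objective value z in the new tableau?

160/3

Ratio test on column q — row 1: 4/(3/5) = 20/3; row 2: entry -7/5 ≤ 0. Minimum is 20/3 at row 1 (p leaves); pivot element 3/5.
Pivot on row 1; the z-row RHS becomes 24 − (-22/5)·(20/3) = 160/3.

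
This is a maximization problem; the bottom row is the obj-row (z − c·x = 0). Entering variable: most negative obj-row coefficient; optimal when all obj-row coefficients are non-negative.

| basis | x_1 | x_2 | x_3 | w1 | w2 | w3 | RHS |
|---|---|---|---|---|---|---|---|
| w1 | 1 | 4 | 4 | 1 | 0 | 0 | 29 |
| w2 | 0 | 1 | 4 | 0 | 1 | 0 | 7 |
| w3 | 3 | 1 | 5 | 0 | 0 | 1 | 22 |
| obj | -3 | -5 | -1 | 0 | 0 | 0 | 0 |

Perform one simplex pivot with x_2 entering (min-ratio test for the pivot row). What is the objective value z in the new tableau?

35

Ratio test on column x_2 — row 1: 29/4 = 29/4; row 2: 7/1 = 7; row 3: 22/1 = 22. Minimum is 7 at row 2 (w2 leaves); pivot element 1.
Pivot on row 2; the obj-row RHS becomes 0 − (-5)·7 = 35.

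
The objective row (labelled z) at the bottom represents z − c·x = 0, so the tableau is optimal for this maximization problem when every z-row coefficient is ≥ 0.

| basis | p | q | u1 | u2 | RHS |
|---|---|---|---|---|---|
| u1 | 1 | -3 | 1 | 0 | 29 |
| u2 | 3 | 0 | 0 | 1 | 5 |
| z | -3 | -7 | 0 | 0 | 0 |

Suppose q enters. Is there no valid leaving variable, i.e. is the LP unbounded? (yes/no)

Every constraint-row entry in column q is ≤ 0, so increasing q is unbounded.

yes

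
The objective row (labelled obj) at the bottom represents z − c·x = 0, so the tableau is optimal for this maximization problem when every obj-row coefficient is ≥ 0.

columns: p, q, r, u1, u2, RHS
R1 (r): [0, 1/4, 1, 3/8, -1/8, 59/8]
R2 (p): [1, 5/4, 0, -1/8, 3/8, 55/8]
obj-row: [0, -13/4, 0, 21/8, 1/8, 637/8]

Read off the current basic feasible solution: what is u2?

0

u2 is not in the basis, so in the current basic feasible solution u2 = 0.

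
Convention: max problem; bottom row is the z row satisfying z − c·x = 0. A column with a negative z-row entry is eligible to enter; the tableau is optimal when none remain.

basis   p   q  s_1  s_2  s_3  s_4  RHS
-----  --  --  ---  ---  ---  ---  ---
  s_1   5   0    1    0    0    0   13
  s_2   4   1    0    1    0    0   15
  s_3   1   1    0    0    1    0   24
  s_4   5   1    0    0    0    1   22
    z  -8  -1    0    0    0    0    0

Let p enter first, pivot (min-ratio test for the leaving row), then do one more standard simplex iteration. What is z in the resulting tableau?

Ratio test on column p — row 1: 13/5 = 13/5; row 2: 15/4 = 15/4; row 3: 24/1 = 24; row 4: 22/5 = 22/5. Minimum is 13/5 at row 1 (s_1 leaves); pivot element 5.
Pivot on row 1; the z-row RHS becomes 0 − (-8)·(13/5) = 104/5.
Next entering variable (most negative z-row entry -1): q.
Ratio test on column q — row 1: entry 0 ≤ 0; row 2: (23/5)/1 = 23/5; row 3: (107/5)/1 = 107/5; row 4: 9/1 = 9. Minimum is 23/5 at row 2 (s_2 leaves); pivot element 1.
After the second pivot the z-row RHS is 104/5 − (-1)·(23/5) = 127/5.

127/5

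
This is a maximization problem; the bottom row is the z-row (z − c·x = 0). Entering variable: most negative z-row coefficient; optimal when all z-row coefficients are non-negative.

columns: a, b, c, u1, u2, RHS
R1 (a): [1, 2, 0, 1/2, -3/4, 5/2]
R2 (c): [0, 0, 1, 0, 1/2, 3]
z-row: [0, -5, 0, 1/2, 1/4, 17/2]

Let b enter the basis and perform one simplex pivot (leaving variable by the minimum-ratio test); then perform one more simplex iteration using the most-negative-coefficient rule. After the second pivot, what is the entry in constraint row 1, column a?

Ratio test on column b — row 1: (5/2)/2 = 5/4; row 2: entry 0 ≤ 0. Minimum is 5/4 at row 1 (a leaves); pivot element 2.
Divide row 1 by 2; eliminate column b from the other rows.
Second iteration: most negative z-row entry is -13/8 in column u2, so u2 enters.
Ratio test on column u2 — row 1: entry -3/8 ≤ 0; row 2: 3/(1/2) = 6. Minimum is 6 at row 2 (c leaves); pivot element 1/2.
Divide row 2 by 1/2; eliminate column u2 from the other rows.
After both pivots, the entry at constraint row 1, column a is 1/2.

1/2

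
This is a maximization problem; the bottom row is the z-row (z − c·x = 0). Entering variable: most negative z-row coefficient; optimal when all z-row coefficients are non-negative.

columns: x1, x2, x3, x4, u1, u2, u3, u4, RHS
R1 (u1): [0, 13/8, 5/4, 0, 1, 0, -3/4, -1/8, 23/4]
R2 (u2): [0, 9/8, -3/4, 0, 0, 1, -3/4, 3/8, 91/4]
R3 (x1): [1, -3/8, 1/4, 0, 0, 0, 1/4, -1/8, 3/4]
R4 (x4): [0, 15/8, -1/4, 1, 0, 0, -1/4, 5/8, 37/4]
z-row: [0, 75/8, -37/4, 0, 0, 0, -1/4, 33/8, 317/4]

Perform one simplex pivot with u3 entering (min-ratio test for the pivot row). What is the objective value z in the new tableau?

80

Ratio test on column u3 — row 1: entry -3/4 ≤ 0; row 2: entry -3/4 ≤ 0; row 3: (3/4)/(1/4) = 3; row 4: entry -1/4 ≤ 0. Minimum is 3 at row 3 (x1 leaves); pivot element 1/4.
Pivot on row 3; the z-row RHS becomes 317/4 − (-1/4)·3 = 80.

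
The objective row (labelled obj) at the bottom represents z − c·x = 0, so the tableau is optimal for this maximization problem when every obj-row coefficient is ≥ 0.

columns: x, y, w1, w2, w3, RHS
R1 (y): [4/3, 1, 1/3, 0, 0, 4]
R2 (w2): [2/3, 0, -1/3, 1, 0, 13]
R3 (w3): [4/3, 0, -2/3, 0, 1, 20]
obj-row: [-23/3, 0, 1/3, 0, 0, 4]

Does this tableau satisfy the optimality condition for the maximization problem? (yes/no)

no

The obj-row has a negative entry -23/3 in column x, so it is not optimal.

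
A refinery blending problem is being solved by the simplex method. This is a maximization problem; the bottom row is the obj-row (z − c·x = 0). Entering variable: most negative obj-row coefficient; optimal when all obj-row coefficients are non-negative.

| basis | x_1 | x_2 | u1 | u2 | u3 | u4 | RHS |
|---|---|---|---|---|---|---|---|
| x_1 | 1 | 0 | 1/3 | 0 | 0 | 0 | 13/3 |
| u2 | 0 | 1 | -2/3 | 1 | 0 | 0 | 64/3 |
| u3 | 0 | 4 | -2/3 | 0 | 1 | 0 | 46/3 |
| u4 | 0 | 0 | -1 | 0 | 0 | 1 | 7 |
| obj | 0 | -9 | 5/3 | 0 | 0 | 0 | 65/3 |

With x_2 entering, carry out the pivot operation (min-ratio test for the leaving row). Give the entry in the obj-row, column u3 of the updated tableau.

9/4

Ratio test on column x_2 — row 1: entry 0 ≤ 0; row 2: (64/3)/1 = 64/3; row 3: (46/3)/4 = 23/6; row 4: entry 0 ≤ 0. Minimum is 23/6 at row 3 (u3 leaves); pivot element 4.
Divide row 3 by 4; eliminate column x_2 from the other rows.
obj-row update in column u3: 0 − (-9)·(1/4) = 9/4.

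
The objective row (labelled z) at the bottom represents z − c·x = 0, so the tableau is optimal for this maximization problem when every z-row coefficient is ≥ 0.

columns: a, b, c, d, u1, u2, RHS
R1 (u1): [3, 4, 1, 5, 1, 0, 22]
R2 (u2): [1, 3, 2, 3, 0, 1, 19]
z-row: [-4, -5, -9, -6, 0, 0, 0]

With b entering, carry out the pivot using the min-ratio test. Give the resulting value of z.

55/2

Ratio test on column b — row 1: 22/4 = 11/2; row 2: 19/3 = 19/3. Minimum is 11/2 at row 1 (u1 leaves); pivot element 4.
Pivot on row 1; the z-row RHS becomes 0 − (-5)·(11/2) = 55/2.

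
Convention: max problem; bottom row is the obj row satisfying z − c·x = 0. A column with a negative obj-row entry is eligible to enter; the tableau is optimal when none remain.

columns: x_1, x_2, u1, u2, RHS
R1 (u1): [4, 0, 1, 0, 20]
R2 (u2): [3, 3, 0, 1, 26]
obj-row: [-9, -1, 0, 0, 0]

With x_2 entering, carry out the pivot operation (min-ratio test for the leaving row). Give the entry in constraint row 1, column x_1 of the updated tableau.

Ratio test on column x_2 — row 1: entry 0 ≤ 0; row 2: 26/3 = 26/3. Minimum is 26/3 at row 2 (u2 leaves); pivot element 3.
Divide row 2 by 3; eliminate column x_2 from the other rows.
Row 1 update in column x_1: 4 − 0·1 = 4.

4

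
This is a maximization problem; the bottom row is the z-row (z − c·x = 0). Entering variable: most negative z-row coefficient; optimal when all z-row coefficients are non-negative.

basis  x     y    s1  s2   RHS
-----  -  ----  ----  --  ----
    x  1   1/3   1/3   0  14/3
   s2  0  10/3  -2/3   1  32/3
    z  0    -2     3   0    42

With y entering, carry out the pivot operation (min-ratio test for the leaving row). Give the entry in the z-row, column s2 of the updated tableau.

Ratio test on column y — row 1: (14/3)/(1/3) = 14; row 2: (32/3)/(10/3) = 16/5. Minimum is 16/5 at row 2 (s2 leaves); pivot element 10/3.
Divide row 2 by 10/3; eliminate column y from the other rows.
z-row update in column s2: 0 − (-2)·(3/10) = 3/5.

3/5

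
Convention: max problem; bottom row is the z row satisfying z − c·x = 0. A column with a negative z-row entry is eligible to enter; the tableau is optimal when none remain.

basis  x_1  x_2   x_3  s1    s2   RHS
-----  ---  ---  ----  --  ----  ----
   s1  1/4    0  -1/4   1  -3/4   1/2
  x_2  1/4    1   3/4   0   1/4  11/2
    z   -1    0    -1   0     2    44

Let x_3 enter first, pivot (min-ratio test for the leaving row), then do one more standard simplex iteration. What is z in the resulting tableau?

56

Ratio test on column x_3 — row 1: entry -1/4 ≤ 0; row 2: (11/2)/(3/4) = 22/3. Minimum is 22/3 at row 2 (x_2 leaves); pivot element 3/4.
Pivot on row 2; the z-row RHS becomes 44 − (-1)·(22/3) = 154/3.
Next entering variable (most negative z-row entry -2/3): x_1.
Ratio test on column x_1 — row 1: (7/3)/(1/3) = 7; row 2: (22/3)/(1/3) = 22. Minimum is 7 at row 1 (s1 leaves); pivot element 1/3.
After the second pivot the z-row RHS is 154/3 − (-2/3)·7 = 56.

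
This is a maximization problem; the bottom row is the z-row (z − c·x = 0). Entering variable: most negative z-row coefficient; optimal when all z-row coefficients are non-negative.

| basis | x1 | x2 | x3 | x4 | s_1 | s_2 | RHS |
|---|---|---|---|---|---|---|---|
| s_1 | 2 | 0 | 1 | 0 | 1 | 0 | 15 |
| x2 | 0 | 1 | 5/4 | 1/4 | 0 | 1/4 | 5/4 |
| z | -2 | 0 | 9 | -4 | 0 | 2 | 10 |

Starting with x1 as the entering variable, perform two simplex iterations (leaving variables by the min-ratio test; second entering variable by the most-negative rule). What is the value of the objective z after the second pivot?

Ratio test on column x1 — row 1: 15/2 = 15/2; row 2: entry 0 ≤ 0. Minimum is 15/2 at row 1 (s_1 leaves); pivot element 2.
Pivot on row 1; the z-row RHS becomes 10 − (-2)·(15/2) = 25.
Next entering variable (most negative z-row entry -4): x4.
Ratio test on column x4 — row 1: entry 0 ≤ 0; row 2: (5/4)/(1/4) = 5. Minimum is 5 at row 2 (x2 leaves); pivot element 1/4.
After the second pivot the z-row RHS is 25 − (-4)·5 = 45.

45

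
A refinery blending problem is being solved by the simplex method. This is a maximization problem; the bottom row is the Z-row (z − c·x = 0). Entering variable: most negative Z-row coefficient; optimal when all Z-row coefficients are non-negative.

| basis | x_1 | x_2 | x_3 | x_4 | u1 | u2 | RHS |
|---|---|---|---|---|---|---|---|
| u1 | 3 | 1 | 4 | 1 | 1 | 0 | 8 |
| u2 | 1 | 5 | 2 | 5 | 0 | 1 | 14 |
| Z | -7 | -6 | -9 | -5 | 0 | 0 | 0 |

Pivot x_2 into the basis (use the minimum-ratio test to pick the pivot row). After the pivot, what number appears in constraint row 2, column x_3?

2/5

Ratio test on column x_2 — row 1: 8/1 = 8; row 2: 14/5 = 14/5. Minimum is 14/5 at row 2 (u2 leaves); pivot element 5.
Divide row 2 by 5; eliminate column x_2 from the other rows.
In the new row 2, the x_3 entry is the old entry divided by the pivot: 2/5 = 2/5.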